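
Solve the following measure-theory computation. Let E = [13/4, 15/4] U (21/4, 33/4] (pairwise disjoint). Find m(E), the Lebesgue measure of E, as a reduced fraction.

For pairwise disjoint intervals, m(union_i I_i) = sum_i m(I_i),
and m is invariant under swapping open/closed endpoints (single points have measure 0).
So m(E) = sum_i (b_i - a_i).
  I_1 has length 15/4 - 13/4 = 1/2.
  I_2 has length 33/4 - 21/4 = 3.
Summing:
  m(E) = 1/2 + 3 = 7/2.

7/2


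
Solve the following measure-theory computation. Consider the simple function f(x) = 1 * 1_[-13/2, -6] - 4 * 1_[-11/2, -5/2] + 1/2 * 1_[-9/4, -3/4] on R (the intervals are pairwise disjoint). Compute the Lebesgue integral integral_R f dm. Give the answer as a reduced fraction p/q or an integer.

For a simple function f = sum_i c_i * 1_{A_i} with disjoint A_i,
  integral f dm = sum_i c_i * m(A_i).
Lengths of the A_i:
  m(A_1) = -6 - (-13/2) = 1/2.
  m(A_2) = -5/2 - (-11/2) = 3.
  m(A_3) = -3/4 - (-9/4) = 3/2.
Contributions c_i * m(A_i):
  (1) * (1/2) = 1/2.
  (-4) * (3) = -12.
  (1/2) * (3/2) = 3/4.
Total: 1/2 - 12 + 3/4 = -43/4.

-43/4


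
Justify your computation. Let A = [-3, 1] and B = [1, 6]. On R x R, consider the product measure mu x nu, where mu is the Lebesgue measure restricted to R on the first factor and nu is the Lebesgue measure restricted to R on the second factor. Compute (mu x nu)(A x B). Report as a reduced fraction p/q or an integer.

For a measurable rectangle A x B, the product measure satisfies
  (mu x nu)(A x B) = mu(A) * nu(B).
  mu(A) = 4.
  nu(B) = 5.
  (mu x nu)(A x B) = 4 * 5 = 20.

20


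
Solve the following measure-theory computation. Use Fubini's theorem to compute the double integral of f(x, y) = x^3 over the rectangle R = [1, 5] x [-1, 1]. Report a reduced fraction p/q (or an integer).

f(x, y) is a tensor product of a function of x and a function of y, and both factors are bounded continuous (hence Lebesgue integrable) on the rectangle, so Fubini's theorem applies:
  integral_R f d(m x m) = (integral_a1^b1 x^3 dx) * (integral_a2^b2 1 dy).
Inner integral in x: integral_{1}^{5} x^3 dx = (5^4 - 1^4)/4
  = 156.
Inner integral in y: integral_{-1}^{1} 1 dy = (1^1 - (-1)^1)/1
  = 2.
Product: (156) * (2) = 312.

312


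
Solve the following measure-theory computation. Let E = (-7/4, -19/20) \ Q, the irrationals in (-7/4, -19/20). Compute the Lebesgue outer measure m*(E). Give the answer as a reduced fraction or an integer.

The interval I = (-7/4, -19/20) has m(I) = -19/20 - (-7/4) = 4/5 (endpoints are measure-zero, so open/closed/half-open agree). Write I = (I cap Q) u (I \ Q). The rationals in I are countable, so m*(I cap Q) = 0 (cover each rational by intervals whose total length is arbitrarily small). By countable subadditivity m*(I) <= m*(I cap Q) + m*(I \ Q), hence m*(I \ Q) >= m(I) = 4/5. The reverse inequality m*(I \ Q) <= m*(I) = 4/5 is trivial since (I \ Q) is a subset of I. Therefore m*(I \ Q) = 4/5.

4/5


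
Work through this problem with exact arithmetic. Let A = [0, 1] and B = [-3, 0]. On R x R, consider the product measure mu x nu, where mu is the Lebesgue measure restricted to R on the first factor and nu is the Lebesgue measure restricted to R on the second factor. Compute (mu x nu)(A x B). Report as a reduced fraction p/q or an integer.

For a measurable rectangle A x B, the product measure satisfies
  (mu x nu)(A x B) = mu(A) * nu(B).
  mu(A) = 1.
  nu(B) = 3.
  (mu x nu)(A x B) = 1 * 3 = 3.

3


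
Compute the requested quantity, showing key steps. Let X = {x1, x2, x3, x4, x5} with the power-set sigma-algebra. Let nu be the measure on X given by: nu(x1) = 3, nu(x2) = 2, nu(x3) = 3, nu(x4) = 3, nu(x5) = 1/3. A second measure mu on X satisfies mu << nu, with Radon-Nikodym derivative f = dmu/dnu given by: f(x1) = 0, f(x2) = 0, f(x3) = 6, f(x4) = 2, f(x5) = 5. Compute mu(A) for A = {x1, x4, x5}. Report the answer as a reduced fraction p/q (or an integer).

By the defining property of the Radon-Nikodym derivative, for every measurable set A,
  mu(A) = integral_A f dnu.
Since nu is a discrete measure concentrated on the atoms of X, the integral over A reduces to the sum
  mu(A) = sum_{x in A} f(x) * nu({x}).
Computing each term:
  x1: f(x1) * nu(x1) = 0 * 3 = 0.
  x4: f(x4) * nu(x4) = 2 * 3 = 6.
  x5: f(x5) * nu(x5) = 5 * 1/3 = 5/3.
Summing: mu(A) = 0 + 6 + 5/3 = 23/3.

23/3


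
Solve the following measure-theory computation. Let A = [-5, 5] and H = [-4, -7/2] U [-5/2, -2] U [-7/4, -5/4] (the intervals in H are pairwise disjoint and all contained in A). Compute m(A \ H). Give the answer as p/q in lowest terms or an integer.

The ambient interval has length m(A) = 5 - (-5) = 10.
Since the holes are disjoint and sit inside A, by finite additivity
  m(H) = sum_i (b_i - a_i), and m(A \ H) = m(A) - m(H).
Computing the hole measures:
  m(H_1) = -7/2 - (-4) = 1/2.
  m(H_2) = -2 - (-5/2) = 1/2.
  m(H_3) = -5/4 - (-7/4) = 1/2.
Summed: m(H) = 1/2 + 1/2 + 1/2 = 3/2.
So m(A \ H) = 10 - 3/2 = 17/2.

17/2


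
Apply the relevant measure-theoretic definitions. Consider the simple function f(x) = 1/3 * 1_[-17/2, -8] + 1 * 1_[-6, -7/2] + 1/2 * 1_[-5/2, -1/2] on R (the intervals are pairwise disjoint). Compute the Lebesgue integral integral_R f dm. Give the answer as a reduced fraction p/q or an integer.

For a simple function f = sum_i c_i * 1_{A_i} with disjoint A_i,
  integral f dm = sum_i c_i * m(A_i).
Lengths of the A_i:
  m(A_1) = -8 - (-17/2) = 1/2.
  m(A_2) = -7/2 - (-6) = 5/2.
  m(A_3) = -1/2 - (-5/2) = 2.
Contributions c_i * m(A_i):
  (1/3) * (1/2) = 1/6.
  (1) * (5/2) = 5/2.
  (1/2) * (2) = 1.
Total: 1/6 + 5/2 + 1 = 11/3.

11/3


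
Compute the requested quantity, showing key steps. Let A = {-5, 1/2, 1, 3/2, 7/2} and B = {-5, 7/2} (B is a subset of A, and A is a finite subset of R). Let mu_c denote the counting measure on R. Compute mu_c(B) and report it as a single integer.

Counting measure assigns mu_c(E) = |E| (number of elements) when E is finite.
B has 2 element(s), so mu_c(B) = 2.

2


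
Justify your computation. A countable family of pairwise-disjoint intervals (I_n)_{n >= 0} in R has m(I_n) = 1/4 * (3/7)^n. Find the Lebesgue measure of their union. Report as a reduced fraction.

By countable additivity of the Lebesgue measure on pairwise disjoint measurable sets,
  m(union_{n >= 0} I_n) = sum_{n >= 0} m(I_n) = sum_{n >= 0} a * r^n,
  with a = 1/4 and r = 3/7.
Since 0 < r = 3/7 < 1, the geometric series converges:
  sum_{n >= 0} a * r^n = a / (1 - r).
  = 1/4 / (1 - 3/7)
  = 1/4 / (4/7)
  = 7/16.

7/16


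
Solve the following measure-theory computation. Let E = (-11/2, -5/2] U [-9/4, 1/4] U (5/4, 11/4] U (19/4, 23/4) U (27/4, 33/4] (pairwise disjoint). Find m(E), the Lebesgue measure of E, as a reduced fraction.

For pairwise disjoint intervals, m(union_i I_i) = sum_i m(I_i),
and m is invariant under swapping open/closed endpoints (single points have measure 0).
So m(E) = sum_i (b_i - a_i).
  I_1 has length -5/2 - (-11/2) = 3.
  I_2 has length 1/4 - (-9/4) = 5/2.
  I_3 has length 11/4 - 5/4 = 3/2.
  I_4 has length 23/4 - 19/4 = 1.
  I_5 has length 33/4 - 27/4 = 3/2.
Summing:
  m(E) = 3 + 5/2 + 3/2 + 1 + 3/2 = 19/2.

19/2


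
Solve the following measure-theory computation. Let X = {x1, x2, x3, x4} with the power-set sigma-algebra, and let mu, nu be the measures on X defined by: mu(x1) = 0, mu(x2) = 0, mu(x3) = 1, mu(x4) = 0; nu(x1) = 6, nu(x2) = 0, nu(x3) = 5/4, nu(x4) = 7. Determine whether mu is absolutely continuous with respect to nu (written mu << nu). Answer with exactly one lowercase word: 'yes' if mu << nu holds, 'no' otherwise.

mu << nu means: every nu-null measurable set is also mu-null; equivalently, for every atom x, if nu({x}) = 0 then mu({x}) = 0.
Checking each atom:
  x1: nu = 6 > 0 -> no constraint.
  x2: nu = 0, mu = 0 -> consistent with mu << nu.
  x3: nu = 5/4 > 0 -> no constraint.
  x4: nu = 7 > 0 -> no constraint.
No atom violates the condition. Therefore mu << nu.

yes


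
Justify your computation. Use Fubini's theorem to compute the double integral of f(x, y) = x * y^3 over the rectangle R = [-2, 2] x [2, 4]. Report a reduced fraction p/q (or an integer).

f(x, y) is a tensor product of a function of x and a function of y, and both factors are bounded continuous (hence Lebesgue integrable) on the rectangle, so Fubini's theorem applies:
  integral_R f d(m x m) = (integral_a1^b1 x dx) * (integral_a2^b2 y^3 dy).
Inner integral in x: integral_{-2}^{2} x dx = (2^2 - (-2)^2)/2
  = 0.
Inner integral in y: integral_{2}^{4} y^3 dy = (4^4 - 2^4)/4
  = 60.
Product: (0) * (60) = 0.

0


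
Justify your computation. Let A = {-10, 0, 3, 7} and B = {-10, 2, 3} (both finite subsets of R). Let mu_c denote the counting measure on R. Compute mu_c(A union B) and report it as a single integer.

Counting measure on a finite set equals cardinality. By inclusion-exclusion, |A union B| = |A| + |B| - |A cap B|.
|A| = 4, |B| = 3, |A cap B| = 2.
So mu_c(A union B) = 4 + 3 - 2 = 5.

5


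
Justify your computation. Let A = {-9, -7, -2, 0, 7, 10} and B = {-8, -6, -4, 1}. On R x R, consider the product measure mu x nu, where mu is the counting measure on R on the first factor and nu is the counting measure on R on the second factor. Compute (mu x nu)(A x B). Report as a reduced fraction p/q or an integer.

For a measurable rectangle A x B, the product measure satisfies
  (mu x nu)(A x B) = mu(A) * nu(B).
  mu(A) = 6.
  nu(B) = 4.
  (mu x nu)(A x B) = 6 * 4 = 24.

24


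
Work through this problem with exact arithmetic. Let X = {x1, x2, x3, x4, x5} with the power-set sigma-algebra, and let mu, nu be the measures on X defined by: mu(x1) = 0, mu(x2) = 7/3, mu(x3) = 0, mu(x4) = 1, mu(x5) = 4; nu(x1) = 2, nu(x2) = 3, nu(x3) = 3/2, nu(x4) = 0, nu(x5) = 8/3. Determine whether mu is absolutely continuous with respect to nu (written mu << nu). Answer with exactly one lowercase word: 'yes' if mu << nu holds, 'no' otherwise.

mu << nu means: every nu-null measurable set is also mu-null; equivalently, for every atom x, if nu({x}) = 0 then mu({x}) = 0.
Checking each atom:
  x1: nu = 2 > 0 -> no constraint.
  x2: nu = 3 > 0 -> no constraint.
  x3: nu = 3/2 > 0 -> no constraint.
  x4: nu = 0, mu = 1 > 0 -> violates mu << nu.
  x5: nu = 8/3 > 0 -> no constraint.
The atom(s) x4 violate the condition (nu = 0 but mu > 0). Therefore mu is NOT absolutely continuous w.r.t. nu.

no


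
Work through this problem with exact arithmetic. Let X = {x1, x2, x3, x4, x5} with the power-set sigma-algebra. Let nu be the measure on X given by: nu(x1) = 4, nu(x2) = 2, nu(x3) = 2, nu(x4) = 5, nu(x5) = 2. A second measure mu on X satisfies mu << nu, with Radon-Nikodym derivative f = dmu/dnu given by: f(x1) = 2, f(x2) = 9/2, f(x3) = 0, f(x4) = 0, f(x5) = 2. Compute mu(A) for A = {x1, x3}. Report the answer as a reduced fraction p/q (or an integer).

By the defining property of the Radon-Nikodym derivative, for every measurable set A,
  mu(A) = integral_A f dnu.
Since nu is a discrete measure concentrated on the atoms of X, the integral over A reduces to the sum
  mu(A) = sum_{x in A} f(x) * nu({x}).
Computing each term:
  x1: f(x1) * nu(x1) = 2 * 4 = 8.
  x3: f(x3) * nu(x3) = 0 * 2 = 0.
Summing: mu(A) = 8 + 0 = 8.

8


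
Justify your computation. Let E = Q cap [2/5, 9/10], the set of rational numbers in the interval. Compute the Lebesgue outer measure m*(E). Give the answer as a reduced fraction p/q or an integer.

E = Q cap [2/5, 9/10] is a subset of Q, which is countable. Enumerate Q = {q_1, q_2, ...}; for any eps > 0, cover q_k by the open interval (q_k - eps/2^(k+1), q_k + eps/2^(k+1)), of length eps/2^k. The total cover length is sum_{k>=1} eps/2^k = eps. Hence m*(E) <= m*(Q) <= eps for every eps > 0, and since outer measure is non-negative, m*(E) = 0.

0


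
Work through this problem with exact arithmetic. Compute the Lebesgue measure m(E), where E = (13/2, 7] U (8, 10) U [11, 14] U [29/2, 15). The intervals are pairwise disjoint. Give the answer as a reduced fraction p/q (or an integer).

For pairwise disjoint intervals, m(union_i I_i) = sum_i m(I_i),
and m is invariant under swapping open/closed endpoints (single points have measure 0).
So m(E) = sum_i (b_i - a_i).
  I_1 has length 7 - 13/2 = 1/2.
  I_2 has length 10 - 8 = 2.
  I_3 has length 14 - 11 = 3.
  I_4 has length 15 - 29/2 = 1/2.
Summing:
  m(E) = 1/2 + 2 + 3 + 1/2 = 6.

6


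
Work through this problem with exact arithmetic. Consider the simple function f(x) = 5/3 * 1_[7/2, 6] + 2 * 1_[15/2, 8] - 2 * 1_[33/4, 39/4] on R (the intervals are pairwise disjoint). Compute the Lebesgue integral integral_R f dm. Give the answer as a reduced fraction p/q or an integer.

For a simple function f = sum_i c_i * 1_{A_i} with disjoint A_i,
  integral f dm = sum_i c_i * m(A_i).
Lengths of the A_i:
  m(A_1) = 6 - 7/2 = 5/2.
  m(A_2) = 8 - 15/2 = 1/2.
  m(A_3) = 39/4 - 33/4 = 3/2.
Contributions c_i * m(A_i):
  (5/3) * (5/2) = 25/6.
  (2) * (1/2) = 1.
  (-2) * (3/2) = -3.
Total: 25/6 + 1 - 3 = 13/6.

13/6


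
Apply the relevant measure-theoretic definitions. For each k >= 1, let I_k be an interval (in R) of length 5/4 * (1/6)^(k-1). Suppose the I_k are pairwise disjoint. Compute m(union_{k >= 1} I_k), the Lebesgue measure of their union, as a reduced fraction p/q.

By countable additivity of the Lebesgue measure on pairwise disjoint measurable sets,
  m(union_{k >= 1} I_k) = sum_{k >= 1} m(I_k) = sum_{k >= 1} a * r^(k-1),
  with a = 5/4 and r = 1/6.
Since 0 < r = 1/6 < 1, the geometric series converges:
  sum_{k >= 1} a * r^(k-1) = a / (1 - r).
  = 5/4 / (1 - 1/6)
  = 5/4 / (5/6)
  = 3/2.

3/2


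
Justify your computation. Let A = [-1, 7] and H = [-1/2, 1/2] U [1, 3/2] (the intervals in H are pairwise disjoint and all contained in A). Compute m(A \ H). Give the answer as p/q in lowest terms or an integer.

The ambient interval has length m(A) = 7 - (-1) = 8.
Since the holes are disjoint and sit inside A, by finite additivity
  m(H) = sum_i (b_i - a_i), and m(A \ H) = m(A) - m(H).
Computing the hole measures:
  m(H_1) = 1/2 - (-1/2) = 1.
  m(H_2) = 3/2 - 1 = 1/2.
Summed: m(H) = 1 + 1/2 = 3/2.
So m(A \ H) = 8 - 3/2 = 13/2.

13/2


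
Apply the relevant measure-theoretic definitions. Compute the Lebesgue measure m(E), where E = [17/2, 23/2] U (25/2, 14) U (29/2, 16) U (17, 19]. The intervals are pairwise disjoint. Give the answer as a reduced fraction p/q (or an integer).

For pairwise disjoint intervals, m(union_i I_i) = sum_i m(I_i),
and m is invariant under swapping open/closed endpoints (single points have measure 0).
So m(E) = sum_i (b_i - a_i).
  I_1 has length 23/2 - 17/2 = 3.
  I_2 has length 14 - 25/2 = 3/2.
  I_3 has length 16 - 29/2 = 3/2.
  I_4 has length 19 - 17 = 2.
Summing:
  m(E) = 3 + 3/2 + 3/2 + 2 = 8.

8


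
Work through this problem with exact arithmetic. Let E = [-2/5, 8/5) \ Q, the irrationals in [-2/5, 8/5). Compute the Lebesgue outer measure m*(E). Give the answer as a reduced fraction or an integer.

The interval I = [-2/5, 8/5) has m(I) = 8/5 - (-2/5) = 2 (endpoints are measure-zero, so open/closed/half-open agree). Write I = (I cap Q) u (I \ Q). The rationals in I are countable, so m*(I cap Q) = 0 (cover each rational by intervals whose total length is arbitrarily small). By countable subadditivity m*(I) <= m*(I cap Q) + m*(I \ Q), hence m*(I \ Q) >= m(I) = 2. The reverse inequality m*(I \ Q) <= m*(I) = 2 is trivial since (I \ Q) is a subset of I. Therefore m*(I \ Q) = 2.

2


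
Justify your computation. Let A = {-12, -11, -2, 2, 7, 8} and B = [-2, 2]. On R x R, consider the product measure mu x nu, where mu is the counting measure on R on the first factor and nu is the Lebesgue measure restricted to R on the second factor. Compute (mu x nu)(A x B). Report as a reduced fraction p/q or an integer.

For a measurable rectangle A x B, the product measure satisfies
  (mu x nu)(A x B) = mu(A) * nu(B).
  mu(A) = 6.
  nu(B) = 4.
  (mu x nu)(A x B) = 6 * 4 = 24.

24


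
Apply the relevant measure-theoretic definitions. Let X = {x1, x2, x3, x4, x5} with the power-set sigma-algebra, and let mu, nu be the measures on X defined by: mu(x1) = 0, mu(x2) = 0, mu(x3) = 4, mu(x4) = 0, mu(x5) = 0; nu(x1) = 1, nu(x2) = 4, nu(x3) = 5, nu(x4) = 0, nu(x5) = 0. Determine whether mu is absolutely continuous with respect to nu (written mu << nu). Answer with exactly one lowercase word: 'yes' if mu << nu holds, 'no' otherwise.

mu << nu means: every nu-null measurable set is also mu-null; equivalently, for every atom x, if nu({x}) = 0 then mu({x}) = 0.
Checking each atom:
  x1: nu = 1 > 0 -> no constraint.
  x2: nu = 4 > 0 -> no constraint.
  x3: nu = 5 > 0 -> no constraint.
  x4: nu = 0, mu = 0 -> consistent with mu << nu.
  x5: nu = 0, mu = 0 -> consistent with mu << nu.
No atom violates the condition. Therefore mu << nu.

yes


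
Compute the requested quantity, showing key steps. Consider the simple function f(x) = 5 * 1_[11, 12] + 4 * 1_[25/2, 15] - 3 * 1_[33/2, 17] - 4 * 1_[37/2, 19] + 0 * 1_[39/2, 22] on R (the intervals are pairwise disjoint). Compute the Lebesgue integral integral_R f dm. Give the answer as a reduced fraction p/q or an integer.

For a simple function f = sum_i c_i * 1_{A_i} with disjoint A_i,
  integral f dm = sum_i c_i * m(A_i).
Lengths of the A_i:
  m(A_1) = 12 - 11 = 1.
  m(A_2) = 15 - 25/2 = 5/2.
  m(A_3) = 17 - 33/2 = 1/2.
  m(A_4) = 19 - 37/2 = 1/2.
  m(A_5) = 22 - 39/2 = 5/2.
Contributions c_i * m(A_i):
  (5) * (1) = 5.
  (4) * (5/2) = 10.
  (-3) * (1/2) = -3/2.
  (-4) * (1/2) = -2.
  (0) * (5/2) = 0.
Total: 5 + 10 - 3/2 - 2 + 0 = 23/2.

23/2


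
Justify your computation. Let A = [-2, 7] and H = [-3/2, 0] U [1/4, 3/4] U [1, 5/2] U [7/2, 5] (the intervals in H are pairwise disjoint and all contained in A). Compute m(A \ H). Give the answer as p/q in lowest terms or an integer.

The ambient interval has length m(A) = 7 - (-2) = 9.
Since the holes are disjoint and sit inside A, by finite additivity
  m(H) = sum_i (b_i - a_i), and m(A \ H) = m(A) - m(H).
Computing the hole measures:
  m(H_1) = 0 - (-3/2) = 3/2.
  m(H_2) = 3/4 - 1/4 = 1/2.
  m(H_3) = 5/2 - 1 = 3/2.
  m(H_4) = 5 - 7/2 = 3/2.
Summed: m(H) = 3/2 + 1/2 + 3/2 + 3/2 = 5.
So m(A \ H) = 9 - 5 = 4.

4


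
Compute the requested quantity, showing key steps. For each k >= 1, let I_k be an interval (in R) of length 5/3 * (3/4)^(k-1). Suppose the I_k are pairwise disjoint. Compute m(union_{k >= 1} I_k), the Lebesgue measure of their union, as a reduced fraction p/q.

By countable additivity of the Lebesgue measure on pairwise disjoint measurable sets,
  m(union_{k >= 1} I_k) = sum_{k >= 1} m(I_k) = sum_{k >= 1} a * r^(k-1),
  with a = 5/3 and r = 3/4.
Since 0 < r = 3/4 < 1, the geometric series converges:
  sum_{k >= 1} a * r^(k-1) = a / (1 - r).
  = 5/3 / (1 - 3/4)
  = 5/3 / (1/4)
  = 20/3.

20/3


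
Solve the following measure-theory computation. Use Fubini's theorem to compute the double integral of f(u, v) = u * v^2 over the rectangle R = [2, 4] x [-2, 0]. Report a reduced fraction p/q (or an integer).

f(u, v) is a tensor product of a function of u and a function of v, and both factors are bounded continuous (hence Lebesgue integrable) on the rectangle, so Fubini's theorem applies:
  integral_R f d(m x m) = (integral_a1^b1 u du) * (integral_a2^b2 v^2 dv).
Inner integral in u: integral_{2}^{4} u du = (4^2 - 2^2)/2
  = 6.
Inner integral in v: integral_{-2}^{0} v^2 dv = (0^3 - (-2)^3)/3
  = 8/3.
Product: (6) * (8/3) = 16.

16


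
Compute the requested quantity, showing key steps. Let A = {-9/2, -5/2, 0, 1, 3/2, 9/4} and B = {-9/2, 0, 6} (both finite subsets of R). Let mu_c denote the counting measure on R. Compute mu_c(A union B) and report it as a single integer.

Counting measure on a finite set equals cardinality. By inclusion-exclusion, |A union B| = |A| + |B| - |A cap B|.
|A| = 6, |B| = 3, |A cap B| = 2.
So mu_c(A union B) = 6 + 3 - 2 = 7.

7


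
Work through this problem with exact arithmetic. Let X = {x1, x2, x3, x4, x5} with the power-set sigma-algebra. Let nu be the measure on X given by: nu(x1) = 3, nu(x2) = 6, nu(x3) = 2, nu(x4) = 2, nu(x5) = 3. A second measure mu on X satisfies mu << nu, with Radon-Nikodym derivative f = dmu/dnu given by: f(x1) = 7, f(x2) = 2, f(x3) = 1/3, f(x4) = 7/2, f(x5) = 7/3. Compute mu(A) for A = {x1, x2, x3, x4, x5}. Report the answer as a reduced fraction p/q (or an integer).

By the defining property of the Radon-Nikodym derivative, for every measurable set A,
  mu(A) = integral_A f dnu.
Since nu is a discrete measure concentrated on the atoms of X, the integral over A reduces to the sum
  mu(A) = sum_{x in A} f(x) * nu({x}).
Computing each term:
  x1: f(x1) * nu(x1) = 7 * 3 = 21.
  x2: f(x2) * nu(x2) = 2 * 6 = 12.
  x3: f(x3) * nu(x3) = 1/3 * 2 = 2/3.
  x4: f(x4) * nu(x4) = 7/2 * 2 = 7.
  x5: f(x5) * nu(x5) = 7/3 * 3 = 7.
Summing: mu(A) = 21 + 12 + 2/3 + 7 + 7 = 143/3.

143/3


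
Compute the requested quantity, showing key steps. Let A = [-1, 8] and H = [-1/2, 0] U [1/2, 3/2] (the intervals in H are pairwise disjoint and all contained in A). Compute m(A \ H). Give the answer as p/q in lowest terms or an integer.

The ambient interval has length m(A) = 8 - (-1) = 9.
Since the holes are disjoint and sit inside A, by finite additivity
  m(H) = sum_i (b_i - a_i), and m(A \ H) = m(A) - m(H).
Computing the hole measures:
  m(H_1) = 0 - (-1/2) = 1/2.
  m(H_2) = 3/2 - 1/2 = 1.
Summed: m(H) = 1/2 + 1 = 3/2.
So m(A \ H) = 9 - 3/2 = 15/2.

15/2


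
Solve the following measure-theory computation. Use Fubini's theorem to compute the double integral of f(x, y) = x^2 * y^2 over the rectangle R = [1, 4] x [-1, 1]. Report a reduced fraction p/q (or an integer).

f(x, y) is a tensor product of a function of x and a function of y, and both factors are bounded continuous (hence Lebesgue integrable) on the rectangle, so Fubini's theorem applies:
  integral_R f d(m x m) = (integral_a1^b1 x^2 dx) * (integral_a2^b2 y^2 dy).
Inner integral in x: integral_{1}^{4} x^2 dx = (4^3 - 1^3)/3
  = 21.
Inner integral in y: integral_{-1}^{1} y^2 dy = (1^3 - (-1)^3)/3
  = 2/3.
Product: (21) * (2/3) = 14.

14


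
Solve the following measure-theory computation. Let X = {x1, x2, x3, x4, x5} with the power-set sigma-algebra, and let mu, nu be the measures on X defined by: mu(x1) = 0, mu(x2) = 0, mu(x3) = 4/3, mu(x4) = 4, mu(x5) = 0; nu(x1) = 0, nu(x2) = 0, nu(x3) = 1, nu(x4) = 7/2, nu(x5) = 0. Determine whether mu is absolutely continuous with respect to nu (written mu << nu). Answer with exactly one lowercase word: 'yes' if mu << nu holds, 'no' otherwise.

mu << nu means: every nu-null measurable set is also mu-null; equivalently, for every atom x, if nu({x}) = 0 then mu({x}) = 0.
Checking each atom:
  x1: nu = 0, mu = 0 -> consistent with mu << nu.
  x2: nu = 0, mu = 0 -> consistent with mu << nu.
  x3: nu = 1 > 0 -> no constraint.
  x4: nu = 7/2 > 0 -> no constraint.
  x5: nu = 0, mu = 0 -> consistent with mu << nu.
No atom violates the condition. Therefore mu << nu.

yes


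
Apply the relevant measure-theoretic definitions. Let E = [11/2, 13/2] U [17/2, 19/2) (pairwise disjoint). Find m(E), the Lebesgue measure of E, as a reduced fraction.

For pairwise disjoint intervals, m(union_i I_i) = sum_i m(I_i),
and m is invariant under swapping open/closed endpoints (single points have measure 0).
So m(E) = sum_i (b_i - a_i).
  I_1 has length 13/2 - 11/2 = 1.
  I_2 has length 19/2 - 17/2 = 1.
Summing:
  m(E) = 1 + 1 = 2.

2


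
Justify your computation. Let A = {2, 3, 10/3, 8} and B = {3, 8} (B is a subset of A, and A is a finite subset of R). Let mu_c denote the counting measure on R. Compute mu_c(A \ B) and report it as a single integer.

Counting measure assigns mu_c(E) = |E| (number of elements) when E is finite. For B subset A, A \ B is the set of elements of A not in B, so |A \ B| = |A| - |B|.
|A| = 4, |B| = 2, so mu_c(A \ B) = 4 - 2 = 2.

2


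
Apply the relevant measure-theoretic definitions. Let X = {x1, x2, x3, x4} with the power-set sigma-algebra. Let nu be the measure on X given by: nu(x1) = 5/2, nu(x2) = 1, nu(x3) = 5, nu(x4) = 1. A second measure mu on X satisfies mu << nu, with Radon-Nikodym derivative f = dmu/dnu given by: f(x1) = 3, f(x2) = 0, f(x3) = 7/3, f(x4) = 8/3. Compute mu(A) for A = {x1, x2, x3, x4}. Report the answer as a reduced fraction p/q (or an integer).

By the defining property of the Radon-Nikodym derivative, for every measurable set A,
  mu(A) = integral_A f dnu.
Since nu is a discrete measure concentrated on the atoms of X, the integral over A reduces to the sum
  mu(A) = sum_{x in A} f(x) * nu({x}).
Computing each term:
  x1: f(x1) * nu(x1) = 3 * 5/2 = 15/2.
  x2: f(x2) * nu(x2) = 0 * 1 = 0.
  x3: f(x3) * nu(x3) = 7/3 * 5 = 35/3.
  x4: f(x4) * nu(x4) = 8/3 * 1 = 8/3.
Summing: mu(A) = 15/2 + 0 + 35/3 + 8/3 = 131/6.

131/6


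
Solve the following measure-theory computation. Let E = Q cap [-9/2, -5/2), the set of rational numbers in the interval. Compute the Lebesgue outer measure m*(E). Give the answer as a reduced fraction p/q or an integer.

E = Q cap [-9/2, -5/2) is a subset of Q, which is countable. Enumerate Q = {q_1, q_2, ...}; for any eps > 0, cover q_k by the open interval (q_k - eps/2^(k+1), q_k + eps/2^(k+1)), of length eps/2^k. The total cover length is sum_{k>=1} eps/2^k = eps. Hence m*(E) <= m*(Q) <= eps for every eps > 0, and since outer measure is non-negative, m*(E) = 0.

0


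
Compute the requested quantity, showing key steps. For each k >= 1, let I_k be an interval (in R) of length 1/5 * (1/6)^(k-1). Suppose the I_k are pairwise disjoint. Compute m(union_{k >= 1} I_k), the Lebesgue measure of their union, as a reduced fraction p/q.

By countable additivity of the Lebesgue measure on pairwise disjoint measurable sets,
  m(union_{k >= 1} I_k) = sum_{k >= 1} m(I_k) = sum_{k >= 1} a * r^(k-1),
  with a = 1/5 and r = 1/6.
Since 0 < r = 1/6 < 1, the geometric series converges:
  sum_{k >= 1} a * r^(k-1) = a / (1 - r).
  = 1/5 / (1 - 1/6)
  = 1/5 / (5/6)
  = 6/25.

6/25


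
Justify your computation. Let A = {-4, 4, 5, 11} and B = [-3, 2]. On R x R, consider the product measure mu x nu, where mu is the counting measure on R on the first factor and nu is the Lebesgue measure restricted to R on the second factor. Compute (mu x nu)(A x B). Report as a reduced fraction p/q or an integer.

For a measurable rectangle A x B, the product measure satisfies
  (mu x nu)(A x B) = mu(A) * nu(B).
  mu(A) = 4.
  nu(B) = 5.
  (mu x nu)(A x B) = 4 * 5 = 20.

20


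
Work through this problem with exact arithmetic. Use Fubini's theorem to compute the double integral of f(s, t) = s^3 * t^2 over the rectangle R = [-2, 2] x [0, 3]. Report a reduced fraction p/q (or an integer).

f(s, t) is a tensor product of a function of s and a function of t, and both factors are bounded continuous (hence Lebesgue integrable) on the rectangle, so Fubini's theorem applies:
  integral_R f d(m x m) = (integral_a1^b1 s^3 ds) * (integral_a2^b2 t^2 dt).
Inner integral in s: integral_{-2}^{2} s^3 ds = (2^4 - (-2)^4)/4
  = 0.
Inner integral in t: integral_{0}^{3} t^2 dt = (3^3 - 0^3)/3
  = 9.
Product: (0) * (9) = 0.

0


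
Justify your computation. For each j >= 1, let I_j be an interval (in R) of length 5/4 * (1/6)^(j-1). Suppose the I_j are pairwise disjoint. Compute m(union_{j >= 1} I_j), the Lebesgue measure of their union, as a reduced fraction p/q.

By countable additivity of the Lebesgue measure on pairwise disjoint measurable sets,
  m(union_{j >= 1} I_j) = sum_{j >= 1} m(I_j) = sum_{j >= 1} a * r^(j-1),
  with a = 5/4 and r = 1/6.
Since 0 < r = 1/6 < 1, the geometric series converges:
  sum_{j >= 1} a * r^(j-1) = a / (1 - r).
  = 5/4 / (1 - 1/6)
  = 5/4 / (5/6)
  = 3/2.

3/2


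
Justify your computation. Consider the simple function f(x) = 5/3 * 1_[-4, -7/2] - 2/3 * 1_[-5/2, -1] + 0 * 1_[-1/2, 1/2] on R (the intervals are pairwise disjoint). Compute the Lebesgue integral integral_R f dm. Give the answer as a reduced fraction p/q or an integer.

For a simple function f = sum_i c_i * 1_{A_i} with disjoint A_i,
  integral f dm = sum_i c_i * m(A_i).
Lengths of the A_i:
  m(A_1) = -7/2 - (-4) = 1/2.
  m(A_2) = -1 - (-5/2) = 3/2.
  m(A_3) = 1/2 - (-1/2) = 1.
Contributions c_i * m(A_i):
  (5/3) * (1/2) = 5/6.
  (-2/3) * (3/2) = -1.
  (0) * (1) = 0.
Total: 5/6 - 1 + 0 = -1/6.

-1/6


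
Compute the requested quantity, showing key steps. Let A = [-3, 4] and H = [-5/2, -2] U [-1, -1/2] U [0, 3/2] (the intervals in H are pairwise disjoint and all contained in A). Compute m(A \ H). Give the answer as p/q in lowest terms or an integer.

The ambient interval has length m(A) = 4 - (-3) = 7.
Since the holes are disjoint and sit inside A, by finite additivity
  m(H) = sum_i (b_i - a_i), and m(A \ H) = m(A) - m(H).
Computing the hole measures:
  m(H_1) = -2 - (-5/2) = 1/2.
  m(H_2) = -1/2 - (-1) = 1/2.
  m(H_3) = 3/2 - 0 = 3/2.
Summed: m(H) = 1/2 + 1/2 + 3/2 = 5/2.
So m(A \ H) = 7 - 5/2 = 9/2.

9/2


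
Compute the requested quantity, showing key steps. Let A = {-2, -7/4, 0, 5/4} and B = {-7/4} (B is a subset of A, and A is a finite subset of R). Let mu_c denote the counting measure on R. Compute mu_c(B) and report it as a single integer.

Counting measure assigns mu_c(E) = |E| (number of elements) when E is finite.
B has 1 element(s), so mu_c(B) = 1.

1


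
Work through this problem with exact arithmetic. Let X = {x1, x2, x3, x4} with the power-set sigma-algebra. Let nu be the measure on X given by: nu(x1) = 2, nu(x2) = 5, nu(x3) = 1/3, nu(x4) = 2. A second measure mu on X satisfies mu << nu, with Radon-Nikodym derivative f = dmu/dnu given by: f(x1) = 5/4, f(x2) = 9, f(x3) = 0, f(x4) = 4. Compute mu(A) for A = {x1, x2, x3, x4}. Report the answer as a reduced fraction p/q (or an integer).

By the defining property of the Radon-Nikodym derivative, for every measurable set A,
  mu(A) = integral_A f dnu.
Since nu is a discrete measure concentrated on the atoms of X, the integral over A reduces to the sum
  mu(A) = sum_{x in A} f(x) * nu({x}).
Computing each term:
  x1: f(x1) * nu(x1) = 5/4 * 2 = 5/2.
  x2: f(x2) * nu(x2) = 9 * 5 = 45.
  x3: f(x3) * nu(x3) = 0 * 1/3 = 0.
  x4: f(x4) * nu(x4) = 4 * 2 = 8.
Summing: mu(A) = 5/2 + 45 + 0 + 8 = 111/2.

111/2


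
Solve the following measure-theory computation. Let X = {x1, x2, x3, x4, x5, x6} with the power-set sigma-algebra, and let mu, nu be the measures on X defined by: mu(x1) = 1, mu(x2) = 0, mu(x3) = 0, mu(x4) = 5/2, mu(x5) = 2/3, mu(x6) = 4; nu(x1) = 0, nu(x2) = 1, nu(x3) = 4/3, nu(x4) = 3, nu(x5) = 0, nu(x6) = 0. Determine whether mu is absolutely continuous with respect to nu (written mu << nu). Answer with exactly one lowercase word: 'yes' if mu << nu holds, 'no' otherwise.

mu << nu means: every nu-null measurable set is also mu-null; equivalently, for every atom x, if nu({x}) = 0 then mu({x}) = 0.
Checking each atom:
  x1: nu = 0, mu = 1 > 0 -> violates mu << nu.
  x2: nu = 1 > 0 -> no constraint.
  x3: nu = 4/3 > 0 -> no constraint.
  x4: nu = 3 > 0 -> no constraint.
  x5: nu = 0, mu = 2/3 > 0 -> violates mu << nu.
  x6: nu = 0, mu = 4 > 0 -> violates mu << nu.
The atom(s) x1, x5, x6 violate the condition (nu = 0 but mu > 0). Therefore mu is NOT absolutely continuous w.r.t. nu.

no


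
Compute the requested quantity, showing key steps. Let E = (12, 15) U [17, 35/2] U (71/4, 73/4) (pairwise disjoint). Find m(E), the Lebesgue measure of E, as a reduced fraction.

For pairwise disjoint intervals, m(union_i I_i) = sum_i m(I_i),
and m is invariant under swapping open/closed endpoints (single points have measure 0).
So m(E) = sum_i (b_i - a_i).
  I_1 has length 15 - 12 = 3.
  I_2 has length 35/2 - 17 = 1/2.
  I_3 has length 73/4 - 71/4 = 1/2.
Summing:
  m(E) = 3 + 1/2 + 1/2 = 4.

4


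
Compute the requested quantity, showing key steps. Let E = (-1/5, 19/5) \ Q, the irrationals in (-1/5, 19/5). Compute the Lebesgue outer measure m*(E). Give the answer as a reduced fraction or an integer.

The interval I = (-1/5, 19/5) has m(I) = 19/5 - (-1/5) = 4 (endpoints are measure-zero, so open/closed/half-open agree). Write I = (I cap Q) u (I \ Q). The rationals in I are countable, so m*(I cap Q) = 0 (cover each rational by intervals whose total length is arbitrarily small). By countable subadditivity m*(I) <= m*(I cap Q) + m*(I \ Q), hence m*(I \ Q) >= m(I) = 4. The reverse inequality m*(I \ Q) <= m*(I) = 4 is trivial since (I \ Q) is a subset of I. Therefore m*(I \ Q) = 4.

4


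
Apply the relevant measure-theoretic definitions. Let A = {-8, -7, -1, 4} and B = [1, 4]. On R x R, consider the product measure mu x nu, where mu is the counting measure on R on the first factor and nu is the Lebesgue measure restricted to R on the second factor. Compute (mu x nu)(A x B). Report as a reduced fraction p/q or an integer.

For a measurable rectangle A x B, the product measure satisfies
  (mu x nu)(A x B) = mu(A) * nu(B).
  mu(A) = 4.
  nu(B) = 3.
  (mu x nu)(A x B) = 4 * 3 = 12.

12


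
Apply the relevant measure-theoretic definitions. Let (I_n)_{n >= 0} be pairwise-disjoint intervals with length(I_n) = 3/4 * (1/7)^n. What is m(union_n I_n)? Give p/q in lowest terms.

By countable additivity of the Lebesgue measure on pairwise disjoint measurable sets,
  m(union_{n >= 0} I_n) = sum_{n >= 0} m(I_n) = sum_{n >= 0} a * r^n,
  with a = 3/4 and r = 1/7.
Since 0 < r = 1/7 < 1, the geometric series converges:
  sum_{n >= 0} a * r^n = a / (1 - r).
  = 3/4 / (1 - 1/7)
  = 3/4 / (6/7)
  = 7/8.

7/8


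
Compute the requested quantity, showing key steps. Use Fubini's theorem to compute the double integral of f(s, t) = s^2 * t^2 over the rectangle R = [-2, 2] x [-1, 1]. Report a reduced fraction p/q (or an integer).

f(s, t) is a tensor product of a function of s and a function of t, and both factors are bounded continuous (hence Lebesgue integrable) on the rectangle, so Fubini's theorem applies:
  integral_R f d(m x m) = (integral_a1^b1 s^2 ds) * (integral_a2^b2 t^2 dt).
Inner integral in s: integral_{-2}^{2} s^2 ds = (2^3 - (-2)^3)/3
  = 16/3.
Inner integral in t: integral_{-1}^{1} t^2 dt = (1^3 - (-1)^3)/3
  = 2/3.
Product: (16/3) * (2/3) = 32/9.

32/9


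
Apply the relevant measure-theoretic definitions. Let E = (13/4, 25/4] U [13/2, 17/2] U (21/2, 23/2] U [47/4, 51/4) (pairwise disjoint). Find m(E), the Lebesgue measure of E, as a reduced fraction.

For pairwise disjoint intervals, m(union_i I_i) = sum_i m(I_i),
and m is invariant under swapping open/closed endpoints (single points have measure 0).
So m(E) = sum_i (b_i - a_i).
  I_1 has length 25/4 - 13/4 = 3.
  I_2 has length 17/2 - 13/2 = 2.
  I_3 has length 23/2 - 21/2 = 1.
  I_4 has length 51/4 - 47/4 = 1.
Summing:
  m(E) = 3 + 2 + 1 + 1 = 7.

7


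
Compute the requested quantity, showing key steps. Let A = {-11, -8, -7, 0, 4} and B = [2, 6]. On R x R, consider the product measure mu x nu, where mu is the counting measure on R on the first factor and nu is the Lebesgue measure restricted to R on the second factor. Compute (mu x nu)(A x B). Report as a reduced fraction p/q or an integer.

For a measurable rectangle A x B, the product measure satisfies
  (mu x nu)(A x B) = mu(A) * nu(B).
  mu(A) = 5.
  nu(B) = 4.
  (mu x nu)(A x B) = 5 * 4 = 20.

20


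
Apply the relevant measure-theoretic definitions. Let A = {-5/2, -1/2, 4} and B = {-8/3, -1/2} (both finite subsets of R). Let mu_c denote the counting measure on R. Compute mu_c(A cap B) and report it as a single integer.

Counting measure on a finite set equals cardinality. mu_c(A cap B) = |A cap B| (elements appearing in both).
Enumerating the elements of A that also lie in B gives 1 element(s).
So mu_c(A cap B) = 1.

1


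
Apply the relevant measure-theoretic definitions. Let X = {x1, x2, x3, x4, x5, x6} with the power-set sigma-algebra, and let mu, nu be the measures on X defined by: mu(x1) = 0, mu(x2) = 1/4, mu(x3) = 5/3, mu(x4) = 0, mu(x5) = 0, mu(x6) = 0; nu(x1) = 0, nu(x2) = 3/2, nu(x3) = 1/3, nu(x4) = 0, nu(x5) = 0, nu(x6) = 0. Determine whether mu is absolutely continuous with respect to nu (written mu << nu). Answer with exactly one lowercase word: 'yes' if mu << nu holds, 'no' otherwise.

mu << nu means: every nu-null measurable set is also mu-null; equivalently, for every atom x, if nu({x}) = 0 then mu({x}) = 0.
Checking each atom:
  x1: nu = 0, mu = 0 -> consistent with mu << nu.
  x2: nu = 3/2 > 0 -> no constraint.
  x3: nu = 1/3 > 0 -> no constraint.
  x4: nu = 0, mu = 0 -> consistent with mu << nu.
  x5: nu = 0, mu = 0 -> consistent with mu << nu.
  x6: nu = 0, mu = 0 -> consistent with mu << nu.
No atom violates the condition. Therefore mu << nu.

yes


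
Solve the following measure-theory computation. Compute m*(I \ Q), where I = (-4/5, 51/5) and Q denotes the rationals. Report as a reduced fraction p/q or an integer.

The interval I = (-4/5, 51/5) has m(I) = 51/5 - (-4/5) = 11 (endpoints are measure-zero, so open/closed/half-open agree). Write I = (I cap Q) u (I \ Q). The rationals in I are countable, so m*(I cap Q) = 0 (cover each rational by intervals whose total length is arbitrarily small). By countable subadditivity m*(I) <= m*(I cap Q) + m*(I \ Q), hence m*(I \ Q) >= m(I) = 11. The reverse inequality m*(I \ Q) <= m*(I) = 11 is trivial since (I \ Q) is a subset of I. Therefore m*(I \ Q) = 11.

11


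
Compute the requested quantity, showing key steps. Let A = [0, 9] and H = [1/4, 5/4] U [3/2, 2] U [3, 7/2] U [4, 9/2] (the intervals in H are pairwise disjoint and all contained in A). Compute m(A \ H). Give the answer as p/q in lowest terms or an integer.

The ambient interval has length m(A) = 9 - 0 = 9.
Since the holes are disjoint and sit inside A, by finite additivity
  m(H) = sum_i (b_i - a_i), and m(A \ H) = m(A) - m(H).
Computing the hole measures:
  m(H_1) = 5/4 - 1/4 = 1.
  m(H_2) = 2 - 3/2 = 1/2.
  m(H_3) = 7/2 - 3 = 1/2.
  m(H_4) = 9/2 - 4 = 1/2.
Summed: m(H) = 1 + 1/2 + 1/2 + 1/2 = 5/2.
So m(A \ H) = 9 - 5/2 = 13/2.

13/2


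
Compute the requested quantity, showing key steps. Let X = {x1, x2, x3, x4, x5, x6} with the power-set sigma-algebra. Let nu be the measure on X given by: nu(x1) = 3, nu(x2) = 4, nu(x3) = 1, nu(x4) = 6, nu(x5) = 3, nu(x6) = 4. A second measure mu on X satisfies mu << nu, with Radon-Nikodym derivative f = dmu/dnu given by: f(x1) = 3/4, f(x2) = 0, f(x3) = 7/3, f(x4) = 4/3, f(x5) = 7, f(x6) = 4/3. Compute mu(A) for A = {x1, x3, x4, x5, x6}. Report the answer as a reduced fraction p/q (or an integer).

By the defining property of the Radon-Nikodym derivative, for every measurable set A,
  mu(A) = integral_A f dnu.
Since nu is a discrete measure concentrated on the atoms of X, the integral over A reduces to the sum
  mu(A) = sum_{x in A} f(x) * nu({x}).
Computing each term:
  x1: f(x1) * nu(x1) = 3/4 * 3 = 9/4.
  x3: f(x3) * nu(x3) = 7/3 * 1 = 7/3.
  x4: f(x4) * nu(x4) = 4/3 * 6 = 8.
  x5: f(x5) * nu(x5) = 7 * 3 = 21.
  x6: f(x6) * nu(x6) = 4/3 * 4 = 16/3.
Summing: mu(A) = 9/4 + 7/3 + 8 + 21 + 16/3 = 467/12.

467/12


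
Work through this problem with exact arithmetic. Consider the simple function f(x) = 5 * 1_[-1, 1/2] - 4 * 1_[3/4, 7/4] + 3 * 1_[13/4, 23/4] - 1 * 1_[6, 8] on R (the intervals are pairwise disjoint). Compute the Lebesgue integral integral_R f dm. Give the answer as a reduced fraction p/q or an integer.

For a simple function f = sum_i c_i * 1_{A_i} with disjoint A_i,
  integral f dm = sum_i c_i * m(A_i).
Lengths of the A_i:
  m(A_1) = 1/2 - (-1) = 3/2.
  m(A_2) = 7/4 - 3/4 = 1.
  m(A_3) = 23/4 - 13/4 = 5/2.
  m(A_4) = 8 - 6 = 2.
Contributions c_i * m(A_i):
  (5) * (3/2) = 15/2.
  (-4) * (1) = -4.
  (3) * (5/2) = 15/2.
  (-1) * (2) = -2.
Total: 15/2 - 4 + 15/2 - 2 = 9.

9


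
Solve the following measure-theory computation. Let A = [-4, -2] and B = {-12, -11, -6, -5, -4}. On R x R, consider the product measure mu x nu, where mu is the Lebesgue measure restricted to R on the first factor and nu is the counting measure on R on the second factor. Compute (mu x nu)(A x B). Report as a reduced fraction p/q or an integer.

For a measurable rectangle A x B, the product measure satisfies
  (mu x nu)(A x B) = mu(A) * nu(B).
  mu(A) = 2.
  nu(B) = 5.
  (mu x nu)(A x B) = 2 * 5 = 10.

10


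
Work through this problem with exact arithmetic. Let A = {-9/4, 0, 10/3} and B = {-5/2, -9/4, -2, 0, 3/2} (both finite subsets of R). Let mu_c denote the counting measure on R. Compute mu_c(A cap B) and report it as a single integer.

Counting measure on a finite set equals cardinality. mu_c(A cap B) = |A cap B| (elements appearing in both).
Enumerating the elements of A that also lie in B gives 2 element(s).
So mu_c(A cap B) = 2.

2
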